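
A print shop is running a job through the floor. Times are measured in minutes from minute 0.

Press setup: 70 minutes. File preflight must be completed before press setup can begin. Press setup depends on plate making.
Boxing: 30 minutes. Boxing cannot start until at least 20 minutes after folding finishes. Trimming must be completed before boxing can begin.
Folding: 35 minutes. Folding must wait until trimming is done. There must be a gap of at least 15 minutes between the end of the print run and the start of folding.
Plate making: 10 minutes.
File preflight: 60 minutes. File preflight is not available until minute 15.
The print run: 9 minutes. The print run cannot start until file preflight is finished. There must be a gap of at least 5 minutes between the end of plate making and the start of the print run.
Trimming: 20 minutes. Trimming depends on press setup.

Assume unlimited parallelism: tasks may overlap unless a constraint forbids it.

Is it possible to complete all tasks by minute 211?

Plate making has no prerequisites, so it starts at minute 0 and finishes at minute 10.
File preflight cannot begin until its own release at minute 15. It runs from minute 15 to 15 + 60 = minute 75.
For the print run: file preflight (finishes minute 75); plate making (finishes minute 10, plus 5-minute gap → minute 15). Taking the maximum gives a start of minute 75, and it finishes at 75 + 9 = minute 84.
For press setup: file preflight (finishes minute 75); plate making (finishes minute 10). Taking the maximum gives a start of minute 75, and it finishes at 75 + 70 = minute 145.
Trimming waits on press setup (finishes minute 145), so it starts at minute 145 and finishes at 145 + 20 = minute 165.
Folding has to wait for trimming (finishes minute 165); the print run (finishes minute 84, plus 15-minute gap → minute 99). The latest of these is minute 165, so folding runs minute 165 to 165 + 35 = minute 200.
Boxing needs all of folding (finishes minute 200, plus 20-minute gap → minute 220); trimming (finishes minute 165). That puts its earliest start at minute 220; it finishes at 220 + 30 = minute 250.
The earliest everything can be done is minute 250, which is after the deadline of 211, so it is not possible.

No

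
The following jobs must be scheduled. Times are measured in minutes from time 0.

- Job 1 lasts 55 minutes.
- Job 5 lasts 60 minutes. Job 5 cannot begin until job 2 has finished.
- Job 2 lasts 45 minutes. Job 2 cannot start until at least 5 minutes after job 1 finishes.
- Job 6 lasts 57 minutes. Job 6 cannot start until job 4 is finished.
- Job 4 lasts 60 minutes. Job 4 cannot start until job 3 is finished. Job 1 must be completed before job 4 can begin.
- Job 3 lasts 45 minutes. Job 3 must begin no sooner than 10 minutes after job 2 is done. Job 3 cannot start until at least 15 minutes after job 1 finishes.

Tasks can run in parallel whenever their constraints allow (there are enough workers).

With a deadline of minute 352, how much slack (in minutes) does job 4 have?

75

Nothing blocks job 1, so it runs from minute 0 to minute 55.
Job 2 cannot begin until job 1 (finishes minute 55, plus 5-minute gap → minute 60). It runs from minute 60 to 60 + 45 = minute 105.
For job 3: job 2 (finishes minute 105, plus 10-minute gap → minute 115); job 1 (finishes minute 55, plus 15-minute gap → minute 70). Taking the maximum gives a start of minute 115, and it finishes at 115 + 45 = minute 160.
Job 4 has to wait for job 3 (finishes minute 160); job 1 (finishes minute 55). The latest of these is minute 160, so job 4 runs minute 160 to 160 + 60 = minute 220.

Working backward from the deadline:
To finish by minute 352, job 6 (duration 57) must start no later than minute 295.
Job 4 has to be done before job 6 (must start by minute 295). That means finishing by minute 295, i.e. starting by 295 − 60 = minute 235.
So job 4 can start as early as minute 160 and as late as minute 235, giving 235 − 160 = 75 minutes of slack.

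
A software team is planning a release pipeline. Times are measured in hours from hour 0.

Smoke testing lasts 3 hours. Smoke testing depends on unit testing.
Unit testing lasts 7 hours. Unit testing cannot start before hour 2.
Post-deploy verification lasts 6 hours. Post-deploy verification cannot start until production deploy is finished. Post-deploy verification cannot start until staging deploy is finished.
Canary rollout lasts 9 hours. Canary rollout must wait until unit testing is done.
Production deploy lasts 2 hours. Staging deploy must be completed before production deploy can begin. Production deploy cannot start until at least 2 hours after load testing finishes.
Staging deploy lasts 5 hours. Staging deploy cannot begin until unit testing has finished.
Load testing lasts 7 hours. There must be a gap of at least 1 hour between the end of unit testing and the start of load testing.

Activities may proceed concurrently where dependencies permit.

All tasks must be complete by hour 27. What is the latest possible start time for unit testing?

Post-deploy verification must finish by hour 27; it takes 6 hours, so it must start by 27 − 6 = hour 21.
Production deploy must finish before post-deploy verification (must start by hour 21). With a 2-hour duration, production deploy must start by 21 − 2 = hour 19.
Staging deploy has several dependents: production deploy (must start by hour 19); post-deploy verification (must start by hour 21). The earliest of those limits is hour 19, so staging deploy must start by 19 − 5 = hour 14.
To finish by hour 27, smoke testing (duration 3) must start no later than hour 24.
Nothing follows canary rollout; the deadline of hour 27 is its only limit. It must start by 27 − 9 = hour 18.
Since production deploy (must start by hour 19, minus 2-hour gap → hour 17) depends on it, load testing must finish by hour 17. Backing off its 7-hour duration gives a latest start of hour 10.
Unit testing has several dependents: staging deploy (must start by hour 14); smoke testing (must start by hour 24); canary rollout (must start by hour 18); load testing (must start by hour 10, minus 1-hour gap → hour 9). The earliest of those limits is hour 9, so unit testing must start by 9 − 7 = hour 2.

2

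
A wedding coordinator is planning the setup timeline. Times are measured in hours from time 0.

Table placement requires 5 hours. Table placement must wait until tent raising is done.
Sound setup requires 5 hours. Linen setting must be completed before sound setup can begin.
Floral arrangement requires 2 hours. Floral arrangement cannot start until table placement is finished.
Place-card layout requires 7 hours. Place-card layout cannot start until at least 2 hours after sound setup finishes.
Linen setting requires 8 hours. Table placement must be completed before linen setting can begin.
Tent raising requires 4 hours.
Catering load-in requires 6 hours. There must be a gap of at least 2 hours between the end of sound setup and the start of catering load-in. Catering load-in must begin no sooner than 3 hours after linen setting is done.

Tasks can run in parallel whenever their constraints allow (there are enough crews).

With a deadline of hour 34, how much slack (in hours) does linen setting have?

Tent raising can start immediately at hour 0; it finishes at hour 4.
Table placement waits on tent raising (finishes hour 4), so it starts at hour 4 and finishes at 4 + 5 = hour 9.
Linen setting cannot begin until table placement (finishes hour 9). It runs from hour 9 to 9 + 8 = hour 17.

Working backward from the deadline:
Catering load-in must finish by hour 34; it takes 6 hours, so it must start by 34 − 6 = hour 28.
Place-card layout has no dependents, so it just needs to finish by hour 34. Starting by 34 − 7 = hour 27 achieves that.
Sound setup feeds catering load-in (must start by hour 28, minus 2-hour gap → hour 26); place-card layout (must start by hour 27, minus 2-hour gap → hour 25). Taking the minimum, sound setup must finish by hour 25 and start by 25 − 5 = hour 20.
Linen setting must finish in time for sound setup (must start by hour 20); catering load-in (must start by hour 28, minus 3-hour gap → hour 25). The tightest is hour 20, so linen setting must start by 20 − 8 = hour 12.
So linen setting can start as early as hour 9 and as late as hour 12, giving 12 − 9 = 3 hours of slack.

3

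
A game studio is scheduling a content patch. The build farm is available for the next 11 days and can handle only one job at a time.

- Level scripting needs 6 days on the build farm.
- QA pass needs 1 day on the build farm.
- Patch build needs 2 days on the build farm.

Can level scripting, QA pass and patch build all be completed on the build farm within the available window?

Yes

Running back to back, the jobs need 6 + 1 + 2 = 9 days on the build farm.
Since 9 ≤ 11, they fit within the window.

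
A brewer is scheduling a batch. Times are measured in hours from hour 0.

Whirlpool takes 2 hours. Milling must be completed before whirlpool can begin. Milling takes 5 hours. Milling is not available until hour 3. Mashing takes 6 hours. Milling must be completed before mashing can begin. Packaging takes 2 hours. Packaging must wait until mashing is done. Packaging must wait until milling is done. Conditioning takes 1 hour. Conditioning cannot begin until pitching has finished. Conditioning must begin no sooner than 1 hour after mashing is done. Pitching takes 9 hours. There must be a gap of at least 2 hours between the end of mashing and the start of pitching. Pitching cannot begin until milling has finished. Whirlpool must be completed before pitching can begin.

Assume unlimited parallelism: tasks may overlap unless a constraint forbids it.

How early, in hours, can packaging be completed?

16

After its own release at hour 3, milling can start at hour 3 and finishes at hour 8.
After milling (finishes hour 8), mashing can start at hour 8 and finishes at hour 14.
Packaging cannot start until mashing (finishes hour 14); milling (finishes hour 8). The controlling bound is hour 14, so packaging finishes at 14 + 2 = hour 16.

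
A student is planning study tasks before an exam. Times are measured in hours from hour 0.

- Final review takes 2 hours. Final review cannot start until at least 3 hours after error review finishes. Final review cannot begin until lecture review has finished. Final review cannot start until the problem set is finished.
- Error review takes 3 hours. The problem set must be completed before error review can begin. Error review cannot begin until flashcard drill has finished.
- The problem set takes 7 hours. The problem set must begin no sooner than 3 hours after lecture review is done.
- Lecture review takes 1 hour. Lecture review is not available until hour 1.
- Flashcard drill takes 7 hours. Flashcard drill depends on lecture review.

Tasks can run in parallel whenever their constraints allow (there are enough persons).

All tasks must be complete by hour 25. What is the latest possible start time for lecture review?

6

Final review has no dependents, so it just needs to finish by hour 25. Starting by 25 − 2 = hour 23 achieves that.
Error review has to be done before final review (must start by hour 23, minus 3-hour gap → hour 20). That means finishing by hour 20, i.e. starting by 20 − 3 = hour 17.
The problem set feeds error review (must start by hour 17); final review (must start by hour 23). Taking the minimum, the problem set must finish by hour 17 and start by 17 − 7 = hour 10.
Flashcard drill has to be done before error review (must start by hour 17). That means finishing by hour 17, i.e. starting by 17 − 7 = hour 10.
Lecture review must finish in time for the problem set (must start by hour 10, minus 3-hour gap → hour 7); flashcard drill (must start by hour 10); final review (must start by hour 23). The tightest is hour 7, so lecture review must start by 7 − 1 = hour 6.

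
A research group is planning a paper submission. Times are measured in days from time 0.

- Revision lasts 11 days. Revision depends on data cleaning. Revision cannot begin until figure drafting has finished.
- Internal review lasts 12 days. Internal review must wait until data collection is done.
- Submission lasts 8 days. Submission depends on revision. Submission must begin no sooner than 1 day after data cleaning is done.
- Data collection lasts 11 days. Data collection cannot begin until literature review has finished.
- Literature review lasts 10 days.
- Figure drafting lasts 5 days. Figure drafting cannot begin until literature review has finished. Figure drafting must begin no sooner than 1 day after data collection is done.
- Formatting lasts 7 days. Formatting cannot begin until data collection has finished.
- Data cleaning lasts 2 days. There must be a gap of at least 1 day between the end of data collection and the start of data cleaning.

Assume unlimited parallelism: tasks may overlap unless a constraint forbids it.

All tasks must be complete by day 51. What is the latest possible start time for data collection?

Submission has no dependents, so it just needs to finish by day 51. Starting by 51 − 8 = day 43 achieves that.
Since submission (must start by day 43) depends on it, revision must finish by day 43. Backing off its 11-day duration gives a latest start of day 32.
Data cleaning must finish in time for revision (must start by day 32); submission (must start by day 43, minus 1-day gap → day 42). The tightest is day 32, so data cleaning must start by 32 − 2 = day 30.
Figure drafting must finish before revision (must start by day 32). With a 5-day duration, figure drafting must start by 32 − 5 = day 27.
Internal review has no dependents, so it just needs to finish by day 51. Starting by 51 − 12 = day 39 achieves that.
Nothing follows formatting; the deadline of day 51 is its only limit. It must start by 51 − 7 = day 44.
Data collection must finish in time for data cleaning (must start by day 30, minus 1-day gap → day 29); figure drafting (must start by day 27, minus 1-day gap → day 26); internal review (must start by day 39); formatting (must start by day 44). The tightest is day 26, so data collection must start by 26 − 11 = day 15.

15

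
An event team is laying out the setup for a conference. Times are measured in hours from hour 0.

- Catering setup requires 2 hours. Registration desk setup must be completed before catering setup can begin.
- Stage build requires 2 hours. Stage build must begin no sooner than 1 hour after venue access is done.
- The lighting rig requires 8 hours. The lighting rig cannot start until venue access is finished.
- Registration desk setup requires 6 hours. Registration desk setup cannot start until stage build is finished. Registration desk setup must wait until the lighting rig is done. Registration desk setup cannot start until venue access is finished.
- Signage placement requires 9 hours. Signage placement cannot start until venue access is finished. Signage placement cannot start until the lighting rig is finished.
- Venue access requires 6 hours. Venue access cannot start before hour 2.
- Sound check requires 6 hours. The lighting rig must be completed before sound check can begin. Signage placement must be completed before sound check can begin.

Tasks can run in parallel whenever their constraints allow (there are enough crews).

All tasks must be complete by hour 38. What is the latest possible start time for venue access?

9

Nothing follows catering setup; the deadline of hour 38 is its only limit. It must start by 38 − 2 = hour 36.
Registration desk setup has to be done before catering setup (must start by hour 36). That means finishing by hour 36, i.e. starting by 36 − 6 = hour 30.
Since registration desk setup (must start by hour 30) depends on it, stage build must finish by hour 30. Backing off its 2-hour duration gives a latest start of hour 28.
Sound check has no dependents, so it just needs to finish by hour 38. Starting by 38 − 6 = hour 32 achieves that.
Signage placement has to be done before sound check (must start by hour 32). That means finishing by hour 32, i.e. starting by 32 − 9 = hour 23.
The lighting rig must finish in time for registration desk setup (must start by hour 30); signage placement (must start by hour 23); sound check (must start by hour 32). The tightest is hour 23, so the lighting rig must start by 23 − 8 = hour 15.
Venue access feeds stage build (must start by hour 28, minus 1-hour gap → hour 27); the lighting rig (must start by hour 15); registration desk setup (must start by hour 30); signage placement (must start by hour 23). Taking the minimum, venue access must finish by hour 15 and start by 15 − 6 = hour 9.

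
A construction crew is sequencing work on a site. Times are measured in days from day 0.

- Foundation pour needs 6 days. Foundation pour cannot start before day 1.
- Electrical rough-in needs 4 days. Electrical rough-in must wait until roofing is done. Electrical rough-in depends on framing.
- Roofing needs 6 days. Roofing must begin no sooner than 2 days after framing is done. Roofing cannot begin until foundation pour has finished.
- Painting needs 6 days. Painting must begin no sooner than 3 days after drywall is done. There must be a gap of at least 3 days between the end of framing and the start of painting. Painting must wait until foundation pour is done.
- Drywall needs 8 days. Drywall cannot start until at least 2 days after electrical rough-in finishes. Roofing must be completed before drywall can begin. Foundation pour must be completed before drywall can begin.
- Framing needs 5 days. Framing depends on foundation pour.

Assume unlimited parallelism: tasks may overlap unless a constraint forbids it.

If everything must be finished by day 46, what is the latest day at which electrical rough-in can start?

23

Nothing follows painting; the deadline of day 46 is its only limit. It must start by 46 − 6 = day 40.
Drywall has to be done before painting (must start by day 40, minus 3-day gap → day 37). That means finishing by day 37, i.e. starting by 37 − 8 = day 29.
Electrical rough-in must finish before drywall (must start by day 29, minus 2-day gap → day 27). With a 4-day duration, electrical rough-in must start by 27 − 4 = day 23.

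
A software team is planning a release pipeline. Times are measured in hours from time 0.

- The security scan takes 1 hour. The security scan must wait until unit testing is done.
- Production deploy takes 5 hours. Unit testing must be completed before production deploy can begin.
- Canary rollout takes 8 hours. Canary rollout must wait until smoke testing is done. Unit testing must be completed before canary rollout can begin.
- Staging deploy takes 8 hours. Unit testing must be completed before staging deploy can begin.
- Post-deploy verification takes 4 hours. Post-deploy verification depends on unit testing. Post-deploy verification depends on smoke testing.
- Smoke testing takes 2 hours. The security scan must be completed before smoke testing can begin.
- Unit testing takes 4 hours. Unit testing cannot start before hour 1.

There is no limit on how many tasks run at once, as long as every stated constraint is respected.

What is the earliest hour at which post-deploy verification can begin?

8

Unit testing cannot begin until its own release at hour 1. It runs from hour 1 to 1 + 4 = hour 5.
After unit testing (finishes hour 5), the security scan can start at hour 5 and finishes at hour 6.
Smoke testing cannot begin until the security scan (finishes hour 6). It runs from hour 6 to 6 + 2 = hour 8.
Post-deploy verification waits on unit testing (finishes hour 5); smoke testing (finishes hour 8). The latest of these is hour 8, which is the earliest post-deploy verification can start.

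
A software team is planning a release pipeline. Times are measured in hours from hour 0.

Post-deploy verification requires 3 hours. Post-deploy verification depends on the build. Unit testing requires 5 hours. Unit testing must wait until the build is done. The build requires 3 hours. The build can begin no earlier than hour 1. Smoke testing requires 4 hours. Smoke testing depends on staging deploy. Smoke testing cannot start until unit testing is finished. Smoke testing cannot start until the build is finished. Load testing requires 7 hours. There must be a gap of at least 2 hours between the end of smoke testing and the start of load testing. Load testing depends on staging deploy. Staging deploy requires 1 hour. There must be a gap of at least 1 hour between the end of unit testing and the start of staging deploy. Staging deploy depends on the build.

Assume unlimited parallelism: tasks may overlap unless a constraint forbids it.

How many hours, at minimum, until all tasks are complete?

The build cannot begin until its own release at hour 1. It runs from hour 1 to 1 + 3 = hour 4.
Post-deploy verification waits on the build (finishes hour 4), so it starts at hour 4 and finishes at 4 + 3 = hour 7.
Unit testing cannot begin until the build (finishes hour 4). It runs from hour 4 to 4 + 5 = hour 9.
Staging deploy has to wait for unit testing (finishes hour 9, plus 1-hour gap → hour 10); the build (finishes hour 4). The latest of these is hour 10, so staging deploy runs hour 10 to 10 + 1 = hour 11.
Smoke testing needs all of staging deploy (finishes hour 11); unit testing (finishes hour 9); the build (finishes hour 4). That puts its earliest start at hour 11; it finishes at 11 + 4 = hour 15.
Load testing cannot start until smoke testing (finishes hour 15, plus 2-hour gap → hour 17); staging deploy (finishes hour 11). The controlling bound is hour 17, so load testing finishes at 17 + 7 = hour 24.
All tasks are finished once the last one completes. Finish times: The build at 4, Unit testing at 9, Staging deploy at 11, Smoke testing at 15, Load testing at 24, Post-deploy verification at 7. The latest is hour 24.

24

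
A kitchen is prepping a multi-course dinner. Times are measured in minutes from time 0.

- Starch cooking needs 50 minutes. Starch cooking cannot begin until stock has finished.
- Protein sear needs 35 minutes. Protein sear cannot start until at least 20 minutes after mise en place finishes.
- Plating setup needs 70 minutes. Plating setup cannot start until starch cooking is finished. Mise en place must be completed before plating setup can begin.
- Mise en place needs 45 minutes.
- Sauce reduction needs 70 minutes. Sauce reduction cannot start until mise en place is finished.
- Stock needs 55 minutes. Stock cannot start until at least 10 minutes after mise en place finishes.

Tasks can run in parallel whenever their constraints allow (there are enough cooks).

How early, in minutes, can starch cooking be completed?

Mise en place can start immediately at minute 0; it finishes at minute 45.
Stock waits on mise en place (finishes minute 45, plus 10-minute gap → minute 55), so it starts at minute 55 and finishes at 55 + 55 = minute 110.
After stock (finishes minute 110), starch cooking can start at minute 110 and finishes at minute 160.

160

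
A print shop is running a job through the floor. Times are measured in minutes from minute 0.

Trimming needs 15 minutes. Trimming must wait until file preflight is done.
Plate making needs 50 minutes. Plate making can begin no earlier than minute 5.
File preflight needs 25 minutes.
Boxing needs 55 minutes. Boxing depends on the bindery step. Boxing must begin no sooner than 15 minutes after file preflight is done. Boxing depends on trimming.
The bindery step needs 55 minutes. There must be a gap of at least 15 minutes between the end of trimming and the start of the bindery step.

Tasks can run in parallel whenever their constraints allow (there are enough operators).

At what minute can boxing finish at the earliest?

165

Nothing blocks file preflight, so it runs from minute 0 to minute 25.
Trimming waits on file preflight (finishes minute 25), so it starts at minute 25 and finishes at 25 + 15 = minute 40.
The bindery step cannot begin until trimming (finishes minute 40, plus 15-minute gap → minute 55). It runs from minute 55 to 55 + 55 = minute 110.
Boxing cannot start until the bindery step (finishes minute 110); file preflight (finishes minute 25, plus 15-minute gap → minute 40); trimming (finishes minute 40). The controlling bound is minute 110, so boxing finishes at 110 + 55 = minute 165.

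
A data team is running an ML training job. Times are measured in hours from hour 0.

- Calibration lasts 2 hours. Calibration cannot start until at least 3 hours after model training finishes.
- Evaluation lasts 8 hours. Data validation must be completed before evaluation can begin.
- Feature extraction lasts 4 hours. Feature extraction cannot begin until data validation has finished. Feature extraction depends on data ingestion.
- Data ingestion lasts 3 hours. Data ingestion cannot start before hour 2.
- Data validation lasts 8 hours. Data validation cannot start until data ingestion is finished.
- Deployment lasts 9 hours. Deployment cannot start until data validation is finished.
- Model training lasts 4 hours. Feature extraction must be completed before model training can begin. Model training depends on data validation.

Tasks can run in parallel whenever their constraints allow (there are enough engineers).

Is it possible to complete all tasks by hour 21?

Data ingestion waits on its own release at hour 2, so it starts at hour 2 and finishes at 2 + 3 = hour 5.
Data validation cannot begin until data ingestion (finishes hour 5). It runs from hour 5 to 5 + 8 = hour 13.
After data validation (finishes hour 13), deployment can start at hour 13 and finishes at hour 22.
Evaluation waits on data validation (finishes hour 13), so it starts at hour 13 and finishes at 13 + 8 = hour 21.
Feature extraction has to wait for data validation (finishes hour 13); data ingestion (finishes hour 5). The latest of these is hour 13, so feature extraction runs hour 13 to 13 + 4 = hour 17.
For model training: feature extraction (finishes hour 17); data validation (finishes hour 13). Taking the maximum gives a start of hour 17, and it finishes at 17 + 4 = hour 21.
After model training (finishes hour 21, plus 3-hour gap → hour 24), calibration can start at hour 24 and finishes at hour 26.
The earliest everything can be done is hour 26, which is after the deadline of 21, so it is not possible.

No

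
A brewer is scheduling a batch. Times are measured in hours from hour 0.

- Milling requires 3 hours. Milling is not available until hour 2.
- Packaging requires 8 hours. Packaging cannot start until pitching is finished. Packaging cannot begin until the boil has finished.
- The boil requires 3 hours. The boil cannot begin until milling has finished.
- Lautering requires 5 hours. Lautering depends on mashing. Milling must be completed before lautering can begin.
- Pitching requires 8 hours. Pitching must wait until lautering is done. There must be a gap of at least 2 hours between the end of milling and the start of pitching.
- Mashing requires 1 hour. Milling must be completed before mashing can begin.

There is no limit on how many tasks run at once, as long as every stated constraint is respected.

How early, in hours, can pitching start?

After its own release at hour 2, milling can start at hour 2 and finishes at hour 5.
After milling (finishes hour 5), mashing can start at hour 5 and finishes at hour 6.
Lautering needs all of mashing (finishes hour 6); milling (finishes hour 5). That puts its earliest start at hour 6; it finishes at 6 + 5 = hour 11.
Pitching waits on lautering (finishes hour 11); milling (finishes hour 5, plus 2-hour gap → hour 7). The latest of these is hour 11, which is the earliest pitching can start.

11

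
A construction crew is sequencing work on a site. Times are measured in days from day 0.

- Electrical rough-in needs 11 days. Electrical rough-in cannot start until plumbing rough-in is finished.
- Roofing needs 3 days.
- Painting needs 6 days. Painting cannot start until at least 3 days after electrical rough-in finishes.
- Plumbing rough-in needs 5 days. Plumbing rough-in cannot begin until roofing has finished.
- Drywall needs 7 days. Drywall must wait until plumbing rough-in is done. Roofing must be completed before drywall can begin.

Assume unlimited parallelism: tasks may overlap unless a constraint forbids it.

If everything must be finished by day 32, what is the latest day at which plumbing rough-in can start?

7

To finish by day 32, painting (duration 6) must start no later than day 26.
Electrical rough-in must finish before painting (must start by day 26, minus 3-day gap → day 23). With an 11-day duration, electrical rough-in must start by 23 − 11 = day 12.
To finish by day 32, drywall (duration 7) must start no later than day 25.
Plumbing rough-in must finish in time for electrical rough-in (must start by day 12); drywall (must start by day 25). The tightest is day 12, so plumbing rough-in must start by 12 − 5 = day 7.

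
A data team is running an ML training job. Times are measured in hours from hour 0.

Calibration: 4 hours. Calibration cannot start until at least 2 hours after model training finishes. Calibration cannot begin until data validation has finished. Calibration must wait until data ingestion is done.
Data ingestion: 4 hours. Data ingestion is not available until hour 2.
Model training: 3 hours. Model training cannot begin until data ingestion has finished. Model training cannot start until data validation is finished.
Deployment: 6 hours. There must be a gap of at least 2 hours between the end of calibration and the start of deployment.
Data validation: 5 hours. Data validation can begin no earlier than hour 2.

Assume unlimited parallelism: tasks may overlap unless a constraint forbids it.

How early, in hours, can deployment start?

18

After its own release at hour 2, data validation can start at hour 2 and finishes at hour 7.
Data ingestion waits on its own release at hour 2, so it starts at hour 2 and finishes at 2 + 4 = hour 6.
Model training needs all of data ingestion (finishes hour 6); data validation (finishes hour 7). That puts its earliest start at hour 7; it finishes at 7 + 3 = hour 10.
Calibration needs all of model training (finishes hour 10, plus 2-hour gap → hour 12); data validation (finishes hour 7); data ingestion (finishes hour 6). That puts its earliest start at hour 12; it finishes at 12 + 4 = hour 16.
Deployment waits on calibration (finishes hour 16, plus 2-hour gap → hour 18), so the earliest it can start is hour 18.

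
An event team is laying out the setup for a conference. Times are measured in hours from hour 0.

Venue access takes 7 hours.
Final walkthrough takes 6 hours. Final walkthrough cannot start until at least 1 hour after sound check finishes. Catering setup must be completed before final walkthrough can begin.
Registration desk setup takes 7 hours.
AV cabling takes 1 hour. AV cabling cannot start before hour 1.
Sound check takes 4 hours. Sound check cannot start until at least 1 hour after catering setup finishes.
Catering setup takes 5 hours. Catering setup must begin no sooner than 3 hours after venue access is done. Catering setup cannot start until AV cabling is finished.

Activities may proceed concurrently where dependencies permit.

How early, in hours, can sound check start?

After its own release at hour 1, AV cabling can start at hour 1 and finishes at hour 2.
Venue access has no prerequisites, so it starts at hour 0 and finishes at hour 7.
Catering setup cannot start until venue access (finishes hour 7, plus 3-hour gap → hour 10); AV cabling (finishes hour 2). The controlling bound is hour 10, so catering setup finishes at 10 + 5 = hour 15.
Sound check waits on catering setup (finishes hour 15, plus 1-hour gap → hour 16), so the earliest it can start is hour 16.

16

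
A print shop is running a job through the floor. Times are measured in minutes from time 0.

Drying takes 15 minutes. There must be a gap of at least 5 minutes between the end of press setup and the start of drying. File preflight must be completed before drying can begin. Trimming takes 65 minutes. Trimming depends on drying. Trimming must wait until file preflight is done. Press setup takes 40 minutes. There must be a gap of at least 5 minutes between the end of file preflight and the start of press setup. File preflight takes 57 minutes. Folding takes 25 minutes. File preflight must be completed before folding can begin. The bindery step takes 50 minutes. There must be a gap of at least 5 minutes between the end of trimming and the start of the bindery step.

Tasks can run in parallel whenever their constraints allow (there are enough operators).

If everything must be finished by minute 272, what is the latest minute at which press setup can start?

92

The bindery step has no dependents, so it just needs to finish by minute 272. Starting by 272 − 50 = minute 222 achieves that.
Trimming feeds into the bindery step (must start by minute 222, minus 5-minute gap → minute 217); so trimming must finish by minute 217 and therefore start by minute 152.
Drying must finish before trimming (must start by minute 152). With a 15-minute duration, drying must start by 152 − 15 = minute 137.
Press setup must finish before drying (must start by minute 137, minus 5-minute gap → minute 132). With a 40-minute duration, press setup must start by 132 − 40 = minute 92.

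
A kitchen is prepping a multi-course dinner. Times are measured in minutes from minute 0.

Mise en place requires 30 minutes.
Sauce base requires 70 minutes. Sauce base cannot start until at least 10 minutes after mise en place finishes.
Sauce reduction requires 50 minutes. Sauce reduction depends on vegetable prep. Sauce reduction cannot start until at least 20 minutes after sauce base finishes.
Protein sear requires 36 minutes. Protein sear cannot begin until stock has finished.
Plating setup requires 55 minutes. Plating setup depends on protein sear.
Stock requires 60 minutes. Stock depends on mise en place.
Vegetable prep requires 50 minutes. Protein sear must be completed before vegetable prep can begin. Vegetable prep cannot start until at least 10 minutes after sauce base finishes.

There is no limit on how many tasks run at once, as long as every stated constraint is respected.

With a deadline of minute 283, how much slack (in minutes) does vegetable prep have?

Mise en place can start immediately at minute 0; it finishes at minute 30.
After mise en place (finishes minute 30, plus 10-minute gap → minute 40), sauce base can start at minute 40 and finishes at minute 110.
Stock waits on mise en place (finishes minute 30), so it starts at minute 30 and finishes at 30 + 60 = minute 90.
Protein sear cannot begin until stock (finishes minute 90). It runs from minute 90 to 90 + 36 = minute 126.
For vegetable prep: protein sear (finishes minute 126); sauce base (finishes minute 110, plus 10-minute gap → minute 120). Taking the maximum gives a start of minute 126, and it finishes at 126 + 50 = minute 176.

Working backward from the deadline:
To finish by minute 283, sauce reduction (duration 50) must start no later than minute 233.
Vegetable prep has to be done before sauce reduction (must start by minute 233). That means finishing by minute 233, i.e. starting by 233 − 50 = minute 183.
So vegetable prep can start as early as minute 126 and as late as minute 183, giving 183 − 126 = 57 minutes of slack.

57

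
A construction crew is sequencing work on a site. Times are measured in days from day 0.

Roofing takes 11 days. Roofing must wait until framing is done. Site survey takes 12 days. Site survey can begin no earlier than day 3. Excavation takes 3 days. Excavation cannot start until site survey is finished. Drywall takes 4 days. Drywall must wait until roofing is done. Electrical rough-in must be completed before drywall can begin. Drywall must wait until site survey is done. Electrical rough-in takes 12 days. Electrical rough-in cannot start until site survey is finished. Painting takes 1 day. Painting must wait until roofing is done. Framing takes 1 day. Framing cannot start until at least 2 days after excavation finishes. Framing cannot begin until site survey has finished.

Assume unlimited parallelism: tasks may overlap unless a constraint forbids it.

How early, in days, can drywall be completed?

36

Site survey cannot begin until its own release at day 3. It runs from day 3 to 3 + 12 = day 15.
After site survey (finishes day 15), electrical rough-in can start at day 15 and finishes at day 27.
Excavation cannot begin until site survey (finishes day 15). It runs from day 15 to 15 + 3 = day 18.
Framing has to wait for excavation (finishes day 18, plus 2-day gap → day 20); site survey (finishes day 15). The latest of these is day 20, so framing runs day 20 to 20 + 1 = day 21.
After framing (finishes day 21), roofing can start at day 21 and finishes at day 32.
For drywall: roofing (finishes day 32); electrical rough-in (finishes day 27); site survey (finishes day 15). Taking the maximum gives a start of day 32, and it finishes at 32 + 4 = day 36.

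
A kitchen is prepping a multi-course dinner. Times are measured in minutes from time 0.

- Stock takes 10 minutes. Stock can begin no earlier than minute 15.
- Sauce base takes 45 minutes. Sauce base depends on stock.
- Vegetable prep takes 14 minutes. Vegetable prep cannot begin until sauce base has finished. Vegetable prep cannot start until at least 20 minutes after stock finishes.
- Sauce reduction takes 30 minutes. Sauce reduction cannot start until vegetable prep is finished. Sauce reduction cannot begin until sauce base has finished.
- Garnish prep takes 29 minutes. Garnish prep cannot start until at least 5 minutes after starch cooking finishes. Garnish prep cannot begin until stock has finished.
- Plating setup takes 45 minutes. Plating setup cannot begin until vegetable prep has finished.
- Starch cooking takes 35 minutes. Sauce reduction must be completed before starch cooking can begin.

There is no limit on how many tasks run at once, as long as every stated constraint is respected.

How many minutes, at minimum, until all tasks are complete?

After its own release at minute 15, stock can start at minute 15 and finishes at minute 25.
Sauce base cannot begin until stock (finishes minute 25). It runs from minute 25 to 25 + 45 = minute 70.
Vegetable prep needs all of sauce base (finishes minute 70); stock (finishes minute 25, plus 20-minute gap → minute 45). That puts its earliest start at minute 70; it finishes at 70 + 14 = minute 84.
Plating setup waits on vegetable prep (finishes minute 84), so it starts at minute 84 and finishes at 84 + 45 = minute 129.
For sauce reduction: vegetable prep (finishes minute 84); sauce base (finishes minute 70). Taking the maximum gives a start of minute 84, and it finishes at 84 + 30 = minute 114.
After sauce reduction (finishes minute 114), starch cooking can start at minute 114 and finishes at minute 149.
Garnish prep needs all of starch cooking (finishes minute 149, plus 5-minute gap → minute 154); stock (finishes minute 25). That puts its earliest start at minute 154; it finishes at 154 + 29 = minute 183.
All tasks are finished once the last one completes. Finish times: Stock at 25, Sauce base at 70, Vegetable prep at 84, Sauce reduction at 114, Starch cooking at 149, Plating setup at 129, Garnish prep at 183. The latest is minute 183.

183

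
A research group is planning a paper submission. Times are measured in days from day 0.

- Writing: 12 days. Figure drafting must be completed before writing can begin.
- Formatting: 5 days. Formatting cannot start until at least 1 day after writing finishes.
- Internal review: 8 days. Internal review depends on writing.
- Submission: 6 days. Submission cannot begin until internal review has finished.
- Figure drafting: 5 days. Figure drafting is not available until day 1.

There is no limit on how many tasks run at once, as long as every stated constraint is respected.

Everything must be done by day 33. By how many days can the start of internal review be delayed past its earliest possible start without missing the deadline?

Figure drafting cannot begin until its own release at day 1. It runs from day 1 to 1 + 5 = day 6.
After figure drafting (finishes day 6), writing can start at day 6 and finishes at day 18.
Internal review cannot begin until writing (finishes day 18). It runs from day 18 to 18 + 8 = day 26.

Working backward from the deadline:
To finish by day 33, submission (duration 6) must start no later than day 27.
Internal review feeds into submission (must start by day 27); so internal review must finish by day 27 and therefore start by day 19.
So internal review can start as early as day 18 and as late as day 19, giving 19 − 18 = 1 day of slack.

1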